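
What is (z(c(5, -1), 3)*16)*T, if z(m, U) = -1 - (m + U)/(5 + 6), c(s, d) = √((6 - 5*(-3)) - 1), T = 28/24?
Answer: -784/33 - 112*√5/33 ≈ -31.347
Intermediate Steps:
T = 7/6 (T = 28*(1/24) = 7/6 ≈ 1.1667)
c(s, d) = 2*√5 (c(s, d) = √((6 + 15) - 1) = √(21 - 1) = √20 = 2*√5)
z(m, U) = -1 - U/11 - m/11 (z(m, U) = -1 - (U + m)/11 = -1 - (U/11 + m/11) = -1 + (-U/11 - m/11) = -1 - U/11 - m/11)
(z(c(5, -1), 3)*16)*T = ((-1 - 1/11*3 - 2*√5/11)*16)*(7/6) = ((-1 - 3/11 - 2*√5/11)*16)*(7/6) = ((-14/11 - 2*√5/11)*16)*(7/6) = (-224/11 - 32*√5/11)*(7/6) = -784/33 - 112*√5/33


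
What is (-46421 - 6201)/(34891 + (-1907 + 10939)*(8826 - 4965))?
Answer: -52622/34907443 ≈ -0.0015075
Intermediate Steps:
(-46421 - 6201)/(34891 + (-1907 + 10939)*(8826 - 4965)) = -52622/(34891 + 9032*3861) = -52622/(34891 + 34872552) = -52622/34907443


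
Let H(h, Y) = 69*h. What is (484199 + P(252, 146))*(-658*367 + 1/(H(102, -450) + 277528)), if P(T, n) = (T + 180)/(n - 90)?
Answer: -232918408760343525/1991962 ≈ -1.1693e+11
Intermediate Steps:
P(T, n) = (180 + T)/(-90 + n)
(484199 + P(252, 146))*(-658*367 + 1/(H(102, -450) + 277528)) = (484199 + (180 + 252)/(-90 + 146))*(-658*367 + 1/(69*102 + 277528)) = (484199 + 432/56)*(-241486 + 1/(7038 + 277528)) = (484199 + (1/56)*432)*(-241486 + 1/284566) = (484199 + 54/7)*(-241486 + 1/284566) = (3389447/7)*(-68718705075/284566) = -232918408760343525/1991962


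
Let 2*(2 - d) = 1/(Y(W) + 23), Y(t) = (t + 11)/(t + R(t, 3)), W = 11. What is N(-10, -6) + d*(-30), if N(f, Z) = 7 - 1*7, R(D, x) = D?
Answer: -475/8 ≈ -59.375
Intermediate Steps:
N(f, Z) = 0 (N(f, Z) = 7 - 7 = 0)
Y(t) = (11 + t)/(2*t) (Y(t) = (t + 11)/(t + t) = (11 + t)/((2*t)) = (11 + t)*(1/(2*t)) = (11 + t)/(2*t))
d = 95/48 (d = 2 - 1/(2*((1/2)*(11 + 11)/11 + 23)) = 2 - 1/(2*((1/2)*(1/11)*22 + 23)) = 2 - 1/(2*(1 + 23)) = 2 - 1/2/24 = 2 - 1/2*1/24 = 2 - 1/48 = 95/48 ≈ 1.9792)
N(-10, -6) + d*(-30) = 0 + (95/48)*(-30) = 0 - 475/8 = -475/8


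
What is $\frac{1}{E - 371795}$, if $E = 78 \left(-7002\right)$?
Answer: $- \frac{1}{917951} \approx -1.0894 \cdot 10^{-6}$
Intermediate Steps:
$E = -546156$
$\frac{1}{E - 371795} = \frac{1}{-546156 - 371795} = \frac{1}{-917951} = - \frac{1}{917951}$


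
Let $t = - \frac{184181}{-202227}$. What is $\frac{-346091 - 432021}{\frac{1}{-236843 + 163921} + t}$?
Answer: $- \frac{11474659936028928}{13430644655} \approx -8.5436 \cdot 10^{5}$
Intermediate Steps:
$t = \frac{184181}{202227}$ ($t = \left(-184181\right) \left(- \frac{1}{202227}\right) = \frac{184181}{202227} \approx 0.91076$)
$\frac{-346091 - 432021}{\frac{1}{-236843 + 163921} + t} = \frac{-346091 - 432021}{\frac{1}{-236843 + 163921} + \frac{184181}{202227}} = - \frac{778112}{\frac{1}{-72922} + \frac{184181}{202227}} = - \frac{778112}{- \frac{1}{72922} + \frac{184181}{202227}} = - \frac{778112}{\frac{13430644655}{14746797294}} = \left(-778112\right) \frac{14746797294}{13430644655} = - \frac{11474659936028928}{13430644655}$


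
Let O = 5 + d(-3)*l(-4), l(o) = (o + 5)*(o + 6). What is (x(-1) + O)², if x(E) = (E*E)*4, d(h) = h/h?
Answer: 121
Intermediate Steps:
l(o) = (5 + o)*(6 + o)
d(h) = 1
x(E) = 4*E² (x(E) = E²*4 = 4*E²)
O = 7 (O = 5 + 1*(30 + (-4)² + 11*(-4)) = 5 + 1*(30 + 16 - 44) = 5 + 1*2 = 5 + 2 = 7)
(x(-1) + O)² = (4*(-1)² + 7)² = (4*1 + 7)² = (4 + 7)² = 11² = 121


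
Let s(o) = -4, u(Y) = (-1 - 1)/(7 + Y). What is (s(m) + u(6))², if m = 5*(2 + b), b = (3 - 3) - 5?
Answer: 2916/169 ≈ 17.254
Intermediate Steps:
u(Y) = -2/(7 + Y)
b = -5 (b = 0 - 5 = -5)
m = -15 (m = 5*(2 - 5) = 5*(-3) = -15)
(s(m) + u(6))² = (-4 - 2/(7 + 6))² = (-4 - 2/13)² = (-54/13)² = 2916/169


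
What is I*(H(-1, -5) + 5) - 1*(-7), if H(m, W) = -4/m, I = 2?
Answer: 25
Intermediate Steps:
I*(H(-1, -5) + 5) - 1*(-7) = 2*(-4/(-1) + 5) - 1*(-7) = 2*(-4*(-1) + 5) + 7 = 2*(4 + 5) + 7 = 2*9 + 7 = 18 + 7 = 25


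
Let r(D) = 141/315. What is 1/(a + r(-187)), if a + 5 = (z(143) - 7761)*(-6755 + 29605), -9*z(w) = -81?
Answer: -105/18598986478 ≈ -5.6455e-9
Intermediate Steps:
z(w) = 9 (z(w) = -⅑*(-81) = 9)
a = -177133205 (a = -5 + (9 - 7761)*(-6755 + 29605) = -5 - 7752*22850 = -5 - 177133200 = -177133205)
r(D) = 47/105 (r(D) = 141*(1/315) = 47/105)
1/(a + r(-187)) = 1/(-177133205 + 47/105) = 1/(-18598986478/105) = -105/18598986478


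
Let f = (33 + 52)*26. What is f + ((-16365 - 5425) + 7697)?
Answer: -11883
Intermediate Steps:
f = 2210 (f = 85*26 = 2210)
f + ((-16365 - 5425) + 7697) = 2210 + ((-16365 - 5425) + 7697) = 2210 + (-21790 + 7697) = 2210 - 14093 = -11883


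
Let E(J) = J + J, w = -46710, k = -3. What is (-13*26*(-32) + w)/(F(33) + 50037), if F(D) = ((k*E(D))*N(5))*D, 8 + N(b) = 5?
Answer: -35894/69639 ≈ -0.51543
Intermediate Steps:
E(J) = 2*J
N(b) = -3 (N(b) = -8 + 5 = -3)
F(D) = 18*D² (F(D) = (-6*D*(-3))*D = (18*D)*D = 18*D²)
(-13*26*(-32) + w)/(F(33) + 50037) = (-13*26*(-32) - 46710)/(18*33² + 50037) = (-338*(-32) - 46710)/(18*1089 + 50037) = (10816 - 46710)/(19602 + 50037) = -35894/69639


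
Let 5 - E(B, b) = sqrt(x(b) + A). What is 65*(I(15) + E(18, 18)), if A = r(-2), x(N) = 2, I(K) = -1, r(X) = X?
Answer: 260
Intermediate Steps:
A = -2
E(B, b) = 5 (E(B, b) = 5 - sqrt(2 - 2) = 5 - sqrt(0) = 5 - 1*0 = 5 + 0 = 5)
65*(I(15) + E(18, 18)) = 65*(-1 + 5) = 65*4 = 260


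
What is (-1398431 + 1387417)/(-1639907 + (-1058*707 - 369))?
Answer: 5507/1194141 ≈ 0.0046117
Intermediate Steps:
(-1398431 + 1387417)/(-1639907 + (-1058*707 - 369)) = -11014/(-1639907 + (-748006 - 369)) = -11014/(-1639907 - 748375) = -11014/(-2388282) = -11014*(-1/2388282) = 5507/1194141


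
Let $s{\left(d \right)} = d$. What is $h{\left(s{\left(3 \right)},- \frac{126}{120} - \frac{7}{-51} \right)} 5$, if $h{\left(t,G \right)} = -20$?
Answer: $-100$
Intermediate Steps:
$h{\left(s{\left(3 \right)},- \frac{126}{120} - \frac{7}{-51} \right)} 5 = \left(-20\right) 5 = -100$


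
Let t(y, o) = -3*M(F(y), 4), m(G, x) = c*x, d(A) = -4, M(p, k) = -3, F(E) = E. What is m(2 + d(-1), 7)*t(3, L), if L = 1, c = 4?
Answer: 252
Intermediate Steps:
m(G, x) = 4*x
t(y, o) = 9 (t(y, o) = -3*(-3) = 9)
m(2 + d(-1), 7)*t(3, L) = (4*7)*9 = 28*9 = 252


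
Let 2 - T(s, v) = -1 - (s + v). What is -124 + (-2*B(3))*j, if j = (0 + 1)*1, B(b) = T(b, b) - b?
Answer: -136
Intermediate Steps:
T(s, v) = 3 + s + v (T(s, v) = 2 - (-1 - (s + v)) = 2 - (-1 + (-s - v)) = 2 - (-1 - s - v) = 2 + (1 + s + v) = 3 + s + v)
B(b) = 3 + b (B(b) = (3 + b + b) - b = (3 + 2*b) - b = 3 + b)
j = 1 (j = 1*1 = 1)
-124 + (-2*B(3))*j = -124 - 2*(3 + 3)*1 = -124 - 2*6*1 = -124 - 12*1 = -124 - 12 = -136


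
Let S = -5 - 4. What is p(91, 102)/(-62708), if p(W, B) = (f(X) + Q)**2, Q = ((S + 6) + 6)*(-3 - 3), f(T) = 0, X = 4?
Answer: -81/15677 ≈ -0.0051668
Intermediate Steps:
S = -9
Q = -18 (Q = ((-9 + 6) + 6)*(-3 - 3) = (-3 + 6)*(-6) = 3*(-6) = -18)
p(W, B) = 324 (p(W, B) = (0 - 18)**2 = (-18)**2 = 324)
p(91, 102)/(-62708) = 324/(-62708) = 324*(-1/62708) = -81/15677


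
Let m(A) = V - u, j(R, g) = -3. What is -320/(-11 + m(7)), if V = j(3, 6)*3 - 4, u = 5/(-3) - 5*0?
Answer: 960/67 ≈ 14.328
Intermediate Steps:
u = -5/3 (u = 5*(-⅓) + 0 = -5/3 + 0 = -5/3 ≈ -1.6667)
V = -13 (V = -3*3 - 4 = -9 - 4 = -13)
m(A) = -34/3 (m(A) = -13 - 1*(-5/3) = -13 + 5/3 = -34/3)
-320/(-11 + m(7)) = -320/(-11 - 34/3) = -320/(-67/3) = -320*(-3/67) = 960/67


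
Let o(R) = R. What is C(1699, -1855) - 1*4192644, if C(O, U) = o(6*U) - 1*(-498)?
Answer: -4203276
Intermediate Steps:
C(O, U) = 498 + 6*U (C(O, U) = 6*U - 1*(-498) = 6*U + 498 = 498 + 6*U)
C(1699, -1855) - 1*4192644 = (498 + 6*(-1855)) - 1*4192644 = (498 - 11130) - 4192644 = -10632 - 4192644 = -4203276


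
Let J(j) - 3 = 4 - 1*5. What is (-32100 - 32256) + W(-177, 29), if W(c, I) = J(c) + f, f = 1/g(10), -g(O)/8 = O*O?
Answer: -51483201/800 ≈ -64354.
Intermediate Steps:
J(j) = 2 (J(j) = 3 + (4 - 1*5) = 3 + (4 - 5) = 3 - 1 = 2)
g(O) = -8*O**2 (g(O) = -8*O*O = -8*O**2)
f = -1/800 (f = 1/(-8*10**2) = 1/(-8*100) = 1/(-800) = -1/800 ≈ -0.0012500)
W(c, I) = 1599/800 (W(c, I) = 2 - 1/800 = 1599/800)
(-32100 - 32256) + W(-177, 29) = (-32100 - 32256) + 1599/800 = -64356 + 1599/800 = -51483201/800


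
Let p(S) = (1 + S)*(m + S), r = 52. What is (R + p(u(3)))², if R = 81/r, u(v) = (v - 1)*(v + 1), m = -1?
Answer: 11269449/2704 ≈ 4167.7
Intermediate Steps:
u(v) = (1 + v)*(-1 + v) (u(v) = (-1 + v)*(1 + v) = (1 + v)*(-1 + v))
p(S) = (1 + S)*(-1 + S)
R = 81/52 ≈ 1.5577
(R + p(u(3)))² = (81/52 + (-1 + (-1 + 3²)²))² = (81/52 + (-1 + (-1 + 9)²))² = (81/52 + (-1 + 8²))² = (81/52 + (-1 + 64))² = (81/52 + 63)² = (3357/52)² = 11269449/2704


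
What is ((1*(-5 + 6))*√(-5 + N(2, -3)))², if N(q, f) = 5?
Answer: 0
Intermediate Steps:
((1*(-5 + 6))*√(-5 + N(2, -3)))² = ((1*(-5 + 6))*√(-5 + 5))² = ((1*1)*√0)² = (1*0)² = 0² = 0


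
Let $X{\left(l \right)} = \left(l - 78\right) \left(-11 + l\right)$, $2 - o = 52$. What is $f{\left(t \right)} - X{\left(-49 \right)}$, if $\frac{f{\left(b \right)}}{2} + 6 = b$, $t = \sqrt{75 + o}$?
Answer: $-7622$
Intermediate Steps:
$o = -50$ ($o = 2 - 52 = -50$)
$X{\left(l \right)} = \left(-78 + l\right) \left(-11 + l\right)$
$t = 5$ ($t = \sqrt{75 - 50} = \sqrt{25} = 5$)
$f{\left(b \right)} = -12 + 2 b$
$f{\left(t \right)} - X{\left(-49 \right)} = \left(-12 + 2 \cdot 5\right) - \left(858 + \left(-49\right)^{2} - -4361\right) = \left(-12 + 10\right) - \left(858 + 2401 + 4361\right) = -2 - 7620 = -7622$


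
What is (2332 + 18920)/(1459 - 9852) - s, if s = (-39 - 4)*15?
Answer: 70029/109 ≈ 642.47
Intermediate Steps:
s = -645 (s = -43*15 = -645)
(2332 + 18920)/(1459 - 9852) - s = (2332 + 18920)/(1459 - 9852) - 1*(-645) = 21252/(-8393) + 645 = 21252*(-1/8393) + 645 = -276/109 + 645 = 70029/109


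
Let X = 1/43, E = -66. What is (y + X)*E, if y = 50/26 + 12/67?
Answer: -5253864/37453 ≈ -140.28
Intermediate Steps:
X = 1/43 ≈ 0.023256
y = 1831/871 (y = 50*(1/26) + 12*(1/67) = 25/13 + 12/67 = 1831/871 ≈ 2.1022)
(y + X)*E = (1831/871 + 1/43)*(-66) = (79604/37453)*(-66) = -5253864/37453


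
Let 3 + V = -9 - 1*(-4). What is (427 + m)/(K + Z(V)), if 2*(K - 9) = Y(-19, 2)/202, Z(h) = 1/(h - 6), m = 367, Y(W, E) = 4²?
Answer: 1122716/12681 ≈ 88.535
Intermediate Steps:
Y(W, E) = 16
V = -8 (V = -3 + (-9 - 1*(-4)) = -3 + (-9 + 4) = -3 - 5 = -8)
Z(h) = 1/(-6 + h)
K = 913/101 (K = 9 + (16/202)/2 = 9 + (16*(1/202))/2 = 9 + (½)*(8/101) = 9 + 4/101 = 913/101 ≈ 9.0396)
(427 + m)/(K + Z(V)) = (427 + 367)/(913/101 + 1/(-6 - 8)) = 794/(913/101 + 1/(-14)) = 794/(913/101 - 1/14) = 794/(12681/1414) = 794*(1414/12681) = 1122716/12681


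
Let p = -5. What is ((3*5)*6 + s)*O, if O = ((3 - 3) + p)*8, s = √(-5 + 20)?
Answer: -3600 - 40*√15 ≈ -3754.9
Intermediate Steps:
s = √15 ≈ 3.8730
O = -40 (O = ((3 - 3) - 5)*8 = (0 - 5)*8 = -5*8 = -40)
((3*5)*6 + s)*O = ((3*5)*6 + √15)*(-40) = (15*6 + √15)*(-40) = (90 + √15)*(-40) = -3600 - 40*√15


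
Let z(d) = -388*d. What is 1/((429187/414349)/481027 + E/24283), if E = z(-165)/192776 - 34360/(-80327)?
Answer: 1441282977639515204018734/48203189889529835871 ≈ 29900.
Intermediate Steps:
E = 2941579475/3871279438 (E = -388*(-165)/192776 - 34360/(-80327) = 64020*(1/192776) - 34360*(-1/80327) = 16005/48194 + 34360/80327 = 2941579475/3871279438 ≈ 0.75985)
1/((429187/414349)/481027 + E/24283) = 1/((429187/414349)/481027 + (2941579475/3871279438)/24283) = 1/((429187*(1/414349))*(1/481027) + (2941579475/3871279438)*(1/24283)) = 1/((429187/414349)*(1/481027) + 2941579475/94006278592954) = 1/(429187/199313056423 + 2941579475/94006278592954) = 1/(48203189889529835871/1441282977639515204018734) = 1441282977639515204018734/48203189889529835871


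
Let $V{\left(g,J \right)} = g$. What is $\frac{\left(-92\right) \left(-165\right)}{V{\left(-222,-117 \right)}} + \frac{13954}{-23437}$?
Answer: $- \frac{59811908}{867169} \approx -68.974$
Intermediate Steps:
$\frac{\left(-92\right) \left(-165\right)}{V{\left(-222,-117 \right)}} + \frac{13954}{-23437} = \frac{\left(-92\right) \left(-165\right)}{-222} + \frac{13954}{-23437} = 15180 \left(- \frac{1}{222}\right) + 13954 \left(- \frac{1}{23437}\right) = - \frac{2530}{37} - \frac{13954}{23437} = - \frac{59811908}{867169}$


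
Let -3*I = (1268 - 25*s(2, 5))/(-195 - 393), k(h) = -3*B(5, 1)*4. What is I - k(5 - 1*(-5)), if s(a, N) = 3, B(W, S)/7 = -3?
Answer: -443335/1764 ≈ -251.32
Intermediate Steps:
B(W, S) = -21 (B(W, S) = 7*(-3) = -21)
k(h) = 252 (k(h) = -3*(-21)*4 = 63*4 = 252)
I = 1193/1764 (I = -(1268 - 25*3)/(3*(-195 - 393)) = -(1268 - 75)/(3*(-588)) = -1193*(-1)/(3*588) = -⅓*(-1193/588) = 1193/1764 ≈ 0.67630)
I - k(5 - 1*(-5)) = 1193/1764 - 1*252 = 1193/1764 - 252 = -443335/1764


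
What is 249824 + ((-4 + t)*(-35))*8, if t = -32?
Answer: 259904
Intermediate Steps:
249824 + ((-4 + t)*(-35))*8 = 249824 + ((-4 - 32)*(-35))*8 = 249824 - 36*(-35)*8 = 249824 + 1260*8 = 249824 + 10080 = 259904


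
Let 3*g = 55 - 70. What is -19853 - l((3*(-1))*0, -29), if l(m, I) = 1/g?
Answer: -99264/5 ≈ -19853.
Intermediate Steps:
g = -5 (g = (55 - 70)/3 = (⅓)*(-15) = -5)
l(m, I) = -⅕ (l(m, I) = 1/(-5) = -⅕)
-19853 - l((3*(-1))*0, -29) = -19853 - 1*(-⅕) = -19853 + ⅕ = -99264/5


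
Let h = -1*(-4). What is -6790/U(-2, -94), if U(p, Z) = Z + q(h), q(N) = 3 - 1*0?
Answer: 970/13 ≈ 74.615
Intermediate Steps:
h = 4
q(N) = 3 (q(N) = 3 + 0 = 3)
U(p, Z) = 3 + Z (U(p, Z) = Z + 3 = 3 + Z)
-6790/U(-2, -94) = -6790/(3 - 94) = -6790/(-91) = -6790*(-1/91) = 970/13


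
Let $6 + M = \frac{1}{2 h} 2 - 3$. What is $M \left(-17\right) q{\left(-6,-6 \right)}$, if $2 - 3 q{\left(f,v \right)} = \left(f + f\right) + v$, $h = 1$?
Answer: $\frac{2720}{3} \approx 906.67$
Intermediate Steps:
$q{\left(f,v \right)} = \frac{2}{3} - \frac{2 f}{3} - \frac{v}{3}$ ($q{\left(f,v \right)} = \frac{2}{3} - \frac{\left(f + f\right) + v}{3} = \frac{2}{3} - \frac{2 f + v}{3} = \frac{2}{3} - \frac{v + 2 f}{3} = \frac{2}{3} - \left(\frac{v}{3} + \frac{2 f}{3}\right) = \frac{2}{3} - \frac{2 f}{3} - \frac{v}{3}$)
$M = -8$ ($M = -6 - \left(3 - \frac{1}{2 \cdot 1} \cdot 2\right) = -6 - \left(3 - \frac{1}{2} \cdot 2\right) = -6 + \left(\frac{1}{2} \cdot 2 - 3\right) = -6 + \left(1 - 3\right) = -6 - 2 = -8$)
$M \left(-17\right) q{\left(-6,-6 \right)} = \left(-8\right) \left(-17\right) \left(\frac{2}{3} - -4 - -2\right) = 136 \left(\frac{2}{3} + 4 + 2\right) = 136 \cdot \frac{20}{3} = \frac{2720}{3}$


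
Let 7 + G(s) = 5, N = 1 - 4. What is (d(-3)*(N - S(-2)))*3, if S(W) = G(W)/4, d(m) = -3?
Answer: 45/2 ≈ 22.500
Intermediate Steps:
N = -3
G(s) = -2 (G(s) = -7 + 5 = -2)
S(W) = -1/2 (S(W) = -2/4 = -2*1/4 = -1/2)
(d(-3)*(N - S(-2)))*3 = -3*(-3 - 1*(-1/2))*3 = -3*(-3 + 1/2)*3 = -3*(-5/2)*3 = (15/2)*3 = 45/2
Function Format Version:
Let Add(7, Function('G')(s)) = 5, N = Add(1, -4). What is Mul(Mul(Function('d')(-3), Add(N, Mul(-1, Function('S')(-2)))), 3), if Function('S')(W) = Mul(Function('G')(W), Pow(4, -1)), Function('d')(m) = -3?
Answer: Rational(45, 2) ≈ 22.500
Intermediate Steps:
N = -3
Function('G')(s) = -2 (Function('G')(s) = Add(-7, 5) = -2)
Function('S')(W) = Rational(-1, 2) (Function('S')(W) = Mul(-2, Pow(4, -1)) = Mul(-2, Rational(1, 4)) = Rational(-1, 2))
Mul(Mul(Function('d')(-3), Add(N, Mul(-1, Function('S')(-2)))), 3) = Mul(Mul(-3, Add(-3, Mul(-1, Rational(-1, 2)))), 3) = Mul(Mul(-3, Add(-3, Rational(1, 2))), 3) = Mul(Mul(-3, Rational(-5, 2)), 3) = Mul(Rational(15, 2), 3) = Rational(45, 2)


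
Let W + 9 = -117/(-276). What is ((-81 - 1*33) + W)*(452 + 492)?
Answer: -2661372/23 ≈ -1.1571e+5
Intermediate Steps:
W = -789/92 (W = -9 - 117/(-276) = -9 - 117*(-1/276) = -9 + 39/92 = -789/92 ≈ -8.5761)
((-81 - 1*33) + W)*(452 + 492) = ((-81 - 1*33) - 789/92)*(452 + 492) = ((-81 - 33) - 789/92)*944 = (-114 - 789/92)*944 = -11277/92*944 = -2661372/23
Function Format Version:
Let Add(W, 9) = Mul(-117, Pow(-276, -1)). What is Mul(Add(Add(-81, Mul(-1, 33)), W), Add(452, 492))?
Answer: Rational(-2661372, 23) ≈ -1.1571e+5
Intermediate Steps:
W = Rational(-789, 92) (W = Add(-9, Mul(-117, Pow(-276, -1))) = Add(-9, Mul(-117, Rational(-1, 276))) = Add(-9, Rational(39, 92)) = Rational(-789, 92) ≈ -8.5761)
Mul(Add(Add(-81, Mul(-1, 33)), W), Add(452, 492)) = Mul(Add(Add(-81, Mul(-1, 33)), Rational(-789, 92)), Add(452, 492)) = Mul(Add(Add(-81, -33), Rational(-789, 92)), 944) = Mul(Add(-114, Rational(-789, 92)), 944) = Mul(Rational(-11277, 92), 944) = Rational(-2661372, 23)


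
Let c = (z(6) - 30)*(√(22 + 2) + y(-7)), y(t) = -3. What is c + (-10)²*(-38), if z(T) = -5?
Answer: -3695 - 70*√6 ≈ -3866.5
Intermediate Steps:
c = 105 - 70*√6 (c = (-5 - 30)*(√(22 + 2) - 3) = -35*(√24 - 3) = -35*(2*√6 - 3) = -35*(-3 + 2*√6) = 105 - 70*√6 ≈ -66.464)
c + (-10)²*(-38) = (105 - 70*√6) + (-10)²*(-38) = (105 - 70*√6) + 100*(-38) = (105 - 70*√6) - 3800 = -3695 - 70*√6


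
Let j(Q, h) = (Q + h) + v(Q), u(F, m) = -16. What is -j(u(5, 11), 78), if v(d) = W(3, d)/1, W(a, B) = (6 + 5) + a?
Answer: -76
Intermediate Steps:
W(a, B) = 11 + a
v(d) = 14 (v(d) = (11 + 3)/1 = 14*1 = 14)
j(Q, h) = 14 + Q + h (j(Q, h) = (Q + h) + 14 = 14 + Q + h)
-j(u(5, 11), 78) = -(14 - 16 + 78) = -1*76 = -76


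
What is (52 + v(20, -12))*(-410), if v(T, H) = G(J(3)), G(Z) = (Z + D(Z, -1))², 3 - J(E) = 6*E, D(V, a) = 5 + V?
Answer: -277570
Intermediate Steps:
J(E) = 3 - 6*E
G(Z) = (5 + 2*Z)² (G(Z) = (Z + (5 + Z))² = (5 + 2*Z)²)
v(T, H) = 625 (v(T, H) = (5 + 2*(3 - 6*3))² = (5 + 2*(3 - 18))² = (5 + 2*(-15))² = (5 - 30)² = (-25)² = 625)
(52 + v(20, -12))*(-410) = (52 + 625)*(-410) = 677*(-410) = -277570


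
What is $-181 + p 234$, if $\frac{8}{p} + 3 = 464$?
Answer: $- \frac{81569}{461} \approx -176.94$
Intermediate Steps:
$p = \frac{8}{461}$ ($p = \frac{8}{-3 + 464} = \frac{8}{461} \approx 0.017354$)
$-181 + p 234 = -181 + \frac{8}{461} \cdot 234 = -181 + \frac{1872}{461} = - \frac{81569}{461}$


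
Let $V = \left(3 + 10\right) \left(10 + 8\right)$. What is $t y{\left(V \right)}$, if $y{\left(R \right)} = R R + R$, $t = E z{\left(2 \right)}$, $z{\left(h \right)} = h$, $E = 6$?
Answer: $659880$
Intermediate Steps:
$V = 234$ ($V = 13 \cdot 18 = 234$)
$t = 12$ ($t = 6 \cdot 2 = 12$)
$y{\left(R \right)} = R + R^{2}$ ($y{\left(R \right)} = R^{2} + R = R + R^{2}$)
$t y{\left(V \right)} = 12 \cdot 234 \left(1 + 234\right) = 12 \cdot 234 \cdot 235 = 12 \cdot 54990 = 659880$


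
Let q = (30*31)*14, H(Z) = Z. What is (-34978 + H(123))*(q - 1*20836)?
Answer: 272426680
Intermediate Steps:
q = 13020 (q = 930*14 = 13020)
(-34978 + H(123))*(q - 1*20836) = (-34978 + 123)*(13020 - 1*20836) = -34855*(13020 - 20836) = -34855*(-7816) = 272426680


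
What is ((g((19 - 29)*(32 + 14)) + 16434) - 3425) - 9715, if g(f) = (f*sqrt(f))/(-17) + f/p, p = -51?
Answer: 168454/51 + 920*I*sqrt(115)/17 ≈ 3303.0 + 580.35*I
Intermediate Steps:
g(f) = -f**(3/2)/17 - f/51 (g(f) = (f*sqrt(f))/(-17) + f/(-51) = f**(3/2)*(-1/17) + f*(-1/51) = -f**(3/2)/17 - f/51)
((g((19 - 29)*(32 + 14)) + 16434) - 3425) - 9715 = (((-(19 - 29)**(3/2)*(32 + 14)**(3/2)/17 - (19 - 29)*(32 + 14)/51) + 16434) - 3425) - 9715 = (((-(-920*I*sqrt(115))/17 - (-10)*46/51) + 16434) - 3425) - 9715 = (((-(-920)*I*sqrt(115)/17 - 1/51*(-460)) + 16434) - 3425) - 9715 = (((-(-920)*I*sqrt(115)/17 + 460/51) + 16434) - 3425) - 9715 = (((920*I*sqrt(115)/17 + 460/51) + 16434) - 3425) - 9715 = (((460/51 + 920*I*sqrt(115)/17) + 16434) - 3425) - 9715 = ((838594/51 + 920*I*sqrt(115)/17) - 3425) - 9715 = (663919/51 + 920*I*sqrt(115)/17) - 9715 = 168454/51 + 920*I*sqrt(115)/17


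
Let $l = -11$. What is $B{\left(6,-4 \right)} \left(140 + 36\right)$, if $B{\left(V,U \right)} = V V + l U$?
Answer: $14080$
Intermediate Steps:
$B{\left(V,U \right)} = V^{2} - 11 U$ ($B{\left(V,U \right)} = V V - 11 U = V^{2} - 11 U$)
$B{\left(6,-4 \right)} \left(140 + 36\right) = \left(6^{2} - -44\right) \left(140 + 36\right) = \left(36 + 44\right) 176 = 80 \cdot 176 = 14080$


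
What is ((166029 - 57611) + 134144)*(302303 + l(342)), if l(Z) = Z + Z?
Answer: 73493132694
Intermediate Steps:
l(Z) = 2*Z
((166029 - 57611) + 134144)*(302303 + l(342)) = ((166029 - 57611) + 134144)*(302303 + 2*342) = (108418 + 134144)*(302303 + 684) = 242562*302987 = 73493132694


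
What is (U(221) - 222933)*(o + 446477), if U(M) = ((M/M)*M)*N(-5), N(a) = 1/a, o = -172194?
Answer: -305794276738/5 ≈ -6.1159e+10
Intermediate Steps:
N(a) = 1/a
U(M) = -M/5 (U(M) = ((M/M)*M)/(-5) = (1*M)*(-⅕) = M*(-⅕) = -M/5)
(U(221) - 222933)*(o + 446477) = (-⅕*221 - 222933)*(-172194 + 446477) = (-221/5 - 222933)*274283 = -1114886/5*274283 = -305794276738/5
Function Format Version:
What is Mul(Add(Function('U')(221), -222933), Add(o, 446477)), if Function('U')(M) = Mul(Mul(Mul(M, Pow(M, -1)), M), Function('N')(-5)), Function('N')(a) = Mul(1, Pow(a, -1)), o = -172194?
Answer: Rational(-305794276738, 5) ≈ -6.1159e+10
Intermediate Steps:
Function('N')(a) = Pow(a, -1)
Function('U')(M) = Mul(Rational(-1, 5), M) (Function('U')(M) = Mul(Mul(Mul(M, Pow(M, -1)), M), Pow(-5, -1)) = Mul(Mul(1, M), Rational(-1, 5)) = Mul(M, Rational(-1, 5)) = Mul(Rational(-1, 5), M))
Mul(Add(Function('U')(221), -222933), Add(o, 446477)) = Mul(Add(Mul(Rational(-1, 5), 221), -222933), Add(-172194, 446477)) = Mul(Add(Rational(-221, 5), -222933), 274283) = Mul(Rational(-1114886, 5), 274283) = Rational(-305794276738, 5)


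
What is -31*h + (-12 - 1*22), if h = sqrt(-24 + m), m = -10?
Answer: -34 - 31*I*sqrt(34) ≈ -34.0 - 180.76*I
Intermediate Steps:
h = I*sqrt(34) (h = sqrt(-24 - 10) = sqrt(-34) = I*sqrt(34) ≈ 5.8309*I)
-31*h + (-12 - 1*22) = -31*I*sqrt(34) + (-12 - 1*22) = -31*I*sqrt(34) + (-12 - 22) = -31*I*sqrt(34) - 34 = -34 - 31*I*sqrt(34)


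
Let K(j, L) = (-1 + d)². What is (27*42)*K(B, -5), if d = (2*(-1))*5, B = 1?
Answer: 137214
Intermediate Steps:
d = -10 (d = -2*5 = -10)
K(j, L) = 121 (K(j, L) = (-1 - 10)² = (-11)² = 121)
(27*42)*K(B, -5) = (27*42)*121 = 1134*121 = 137214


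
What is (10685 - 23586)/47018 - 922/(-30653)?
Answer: -352103757/1441242754 ≈ -0.24431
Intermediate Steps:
(10685 - 23586)/47018 - 922/(-30653) = -12901*1/47018 - 922*(-1/30653) = -12901/47018 + 922/30653 = -352103757/1441242754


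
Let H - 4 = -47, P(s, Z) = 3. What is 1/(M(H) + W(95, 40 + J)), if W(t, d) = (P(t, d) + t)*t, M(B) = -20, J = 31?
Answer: 1/9290 ≈ 0.00010764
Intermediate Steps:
H = -43 (H = 4 - 47 = -43)
W(t, d) = t*(3 + t) (W(t, d) = (3 + t)*t = t*(3 + t))
1/(M(H) + W(95, 40 + J)) = 1/(-20 + 95*(3 + 95)) = 1/(-20 + 95*98) = 1/(-20 + 9310) = 1/9290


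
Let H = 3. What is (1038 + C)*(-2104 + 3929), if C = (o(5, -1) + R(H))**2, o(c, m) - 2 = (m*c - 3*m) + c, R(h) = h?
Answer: 2011150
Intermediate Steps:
o(c, m) = 2 + c - 3*m + c*m (o(c, m) = 2 + ((m*c - 3*m) + c) = 2 + ((c*m - 3*m) + c) = 2 + ((-3*m + c*m) + c) = 2 + (c - 3*m + c*m) = 2 + c - 3*m + c*m)
C = 64 (C = ((2 + 5 - 3*(-1) + 5*(-1)) + 3)**2 = ((2 + 5 + 3 - 5) + 3)**2 = (5 + 3)**2 = 8**2 = 64)
(1038 + C)*(-2104 + 3929) = (1038 + 64)*(-2104 + 3929) = 1102*1825 = 2011150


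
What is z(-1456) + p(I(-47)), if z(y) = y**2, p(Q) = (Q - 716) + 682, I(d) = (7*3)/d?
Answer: 99635373/47 ≈ 2.1199e+6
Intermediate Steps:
I(d) = 21/d
p(Q) = -34 + Q (p(Q) = (-716 + Q) + 682 = -34 + Q)
z(-1456) + p(I(-47)) = (-1456)**2 + (-34 + 21/(-47)) = 2119936 + (-34 + 21*(-1/47)) = 2119936 + (-34 - 21/47) = 2119936 - 1619/47 = 99635373/47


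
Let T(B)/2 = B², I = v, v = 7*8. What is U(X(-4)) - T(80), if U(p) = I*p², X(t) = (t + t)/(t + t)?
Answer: -12744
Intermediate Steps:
X(t) = 1 (X(t) = (2*t)/((2*t)) = (2*t)*(1/(2*t)) = 1)
v = 56
I = 56
T(B) = 2*B²
U(p) = 56*p²
U(X(-4)) - T(80) = 56*1² - 2*80² = 56*1 - 2*6400 = 56 - 1*12800 = 56 - 12800 = -12744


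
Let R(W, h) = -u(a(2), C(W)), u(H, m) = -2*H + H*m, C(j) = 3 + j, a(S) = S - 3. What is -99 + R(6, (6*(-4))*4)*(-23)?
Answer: -260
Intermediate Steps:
a(S) = -3 + S
R(W, h) = 1 + W (R(W, h) = -(-3 + 2)*(-2 + (3 + W)) = -(-1)*(1 + W) = -(-1 - W) = 1 + W)
-99 + R(6, (6*(-4))*4)*(-23) = -99 + (1 + 6)*(-23) = -99 + 7*(-23) = -99 - 161 = -260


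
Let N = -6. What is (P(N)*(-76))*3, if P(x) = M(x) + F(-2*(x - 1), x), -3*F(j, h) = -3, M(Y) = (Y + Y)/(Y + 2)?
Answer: -912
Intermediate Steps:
M(Y) = 2*Y/(2 + Y) (M(Y) = (2*Y)/(2 + Y) = 2*Y/(2 + Y))
F(j, h) = 1 (F(j, h) = -⅓*(-3) = 1)
P(x) = 1 + 2*x/(2 + x) (P(x) = 2*x/(2 + x) + 1 = 1 + 2*x/(2 + x))
(P(N)*(-76))*3 = (((2 + 3*(-6))/(2 - 6))*(-76))*3 = (((2 - 18)/(-4))*(-76))*3 = (-¼*(-16)*(-76))*3 = (4*(-76))*3 = -304*3 = -912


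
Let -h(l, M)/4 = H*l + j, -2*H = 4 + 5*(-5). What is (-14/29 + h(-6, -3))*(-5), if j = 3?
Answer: -34730/29 ≈ -1197.6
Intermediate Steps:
H = 21/2 (H = -(4 + 5*(-5))/2 = -(4 - 25)/2 = -½*(-21) = 21/2 ≈ 10.500)
h(l, M) = -12 - 42*l (h(l, M) = -4*(21*l/2 + 3) = -4*(3 + 21*l/2) = -12 - 42*l)
(-14/29 + h(-6, -3))*(-5) = (-14/29 + (-12 - 42*(-6)))*(-5) = (-14*1/29 + (-12 + 252))*(-5) = (-14/29 + 240)*(-5) = (6946/29)*(-5) = -34730/29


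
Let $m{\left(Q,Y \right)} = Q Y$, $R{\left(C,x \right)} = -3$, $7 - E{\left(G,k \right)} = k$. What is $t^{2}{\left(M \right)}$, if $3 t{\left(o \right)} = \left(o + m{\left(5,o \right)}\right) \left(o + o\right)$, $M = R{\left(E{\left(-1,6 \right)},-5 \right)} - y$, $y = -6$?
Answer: $1296$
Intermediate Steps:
$E{\left(G,k \right)} = 7 - k$
$M = 3$ ($M = -3 - -6 = -3 + 6 = 3$)
$t{\left(o \right)} = 4 o^{2}$ ($t{\left(o \right)} = \frac{\left(o + 5 o\right) \left(o + o\right)}{3} = \frac{6 o 2 o}{3} = \frac{12 o^{2}}{3} = 4 o^{2}$)
$t^{2}{\left(M \right)} = \left(4 \cdot 3^{2}\right)^{2} = \left(4 \cdot 9\right)^{2} = 36^{2} = 1296$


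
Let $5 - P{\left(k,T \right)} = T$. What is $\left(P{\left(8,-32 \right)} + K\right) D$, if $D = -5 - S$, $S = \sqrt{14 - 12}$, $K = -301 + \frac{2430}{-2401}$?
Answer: $\frac{3181470}{2401} + \frac{636294 \sqrt{2}}{2401} \approx 1699.8$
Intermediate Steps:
$P{\left(k,T \right)} = 5 - T$
$K = - \frac{725131}{2401}$ ($K = -301 + 2430 \left(- \frac{1}{2401}\right) = -301 - \frac{2430}{2401} = - \frac{725131}{2401} \approx -302.01$)
$S = \sqrt{2} \approx 1.4142$
$D = -5 - \sqrt{2} \approx -6.4142$
$\left(P{\left(8,-32 \right)} + K\right) D = \left(\left(5 - -32\right) - \frac{725131}{2401}\right) \left(-5 - \sqrt{2}\right) = \left(\left(5 + 32\right) - \frac{725131}{2401}\right) \left(-5 - \sqrt{2}\right) = \left(37 - \frac{725131}{2401}\right) \left(-5 - \sqrt{2}\right) = - \frac{636294 \left(-5 - \sqrt{2}\right)}{2401} = \frac{3181470}{2401} + \frac{636294 \sqrt{2}}{2401}$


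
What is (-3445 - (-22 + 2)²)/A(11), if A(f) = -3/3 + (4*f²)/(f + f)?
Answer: -3845/21 ≈ -183.10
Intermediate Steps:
A(f) = -1 + 2*f (A(f) = -3*⅓ + (4*f²)/((2*f)) = -1 + (4*f²)*(1/(2*f)) = -1 + 2*f)
(-3445 - (-22 + 2)²)/A(11) = (-3445 - (-22 + 2)²)/(-1 + 2*11) = (-3445 - 1*(-20)²)/(-1 + 22) = (-3445 - 1*400)/21 = (-3445 - 400)*(1/21) = -3845*1/21 = -3845/21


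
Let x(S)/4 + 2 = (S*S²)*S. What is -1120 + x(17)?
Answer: 332956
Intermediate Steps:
x(S) = -8 + 4*S⁴ (x(S) = -8 + 4*((S*S²)*S) = -8 + 4*(S³*S) = -8 + 4*S⁴)
-1120 + x(17) = -1120 + (-8 + 4*17⁴) = -1120 + (-8 + 4*83521) = -1120 + (-8 + 334084) = -1120 + 334076 = 332956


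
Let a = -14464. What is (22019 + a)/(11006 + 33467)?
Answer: 7555/44473 ≈ 0.16988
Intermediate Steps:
(22019 + a)/(11006 + 33467) = (22019 - 14464)/(11006 + 33467) = 7555/44473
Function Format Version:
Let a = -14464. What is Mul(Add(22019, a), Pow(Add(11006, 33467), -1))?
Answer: Rational(7555, 44473) ≈ 0.16988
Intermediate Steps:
Mul(Add(22019, a), Pow(Add(11006, 33467), -1)) = Mul(Add(22019, -14464), Pow(Add(11006, 33467), -1)) = Mul(7555, Pow(44473, -1)) = Mul(7555, Rational(1, 44473)) = Rational(7555, 44473)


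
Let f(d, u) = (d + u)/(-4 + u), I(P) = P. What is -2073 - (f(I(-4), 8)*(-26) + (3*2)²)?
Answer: -2083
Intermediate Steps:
f(d, u) = (d + u)/(-4 + u)
-2073 - (f(I(-4), 8)*(-26) + (3*2)²) = -2073 - (((-4 + 8)/(-4 + 8))*(-26) + (3*2)²) = -2073 - ((4/4)*(-26) + 6²) = -2073 - (((¼)*4)*(-26) + 36) = -2073 - (1*(-26) + 36) = -2073 - (-26 + 36) = -2073 - 1*10 = -2073 - 10 = -2083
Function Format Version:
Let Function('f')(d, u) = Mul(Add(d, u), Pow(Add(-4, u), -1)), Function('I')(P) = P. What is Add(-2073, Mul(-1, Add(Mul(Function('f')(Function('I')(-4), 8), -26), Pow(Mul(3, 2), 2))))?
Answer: -2083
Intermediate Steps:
Function('f')(d, u) = Mul(Pow(Add(-4, u), -1), Add(d, u))
Add(-2073, Mul(-1, Add(Mul(Function('f')(Function('I')(-4), 8), -26), Pow(Mul(3, 2), 2)))) = Add(-2073, Mul(-1, Add(Mul(Mul(Pow(Add(-4, 8), -1), Add(-4, 8)), -26), Pow(Mul(3, 2), 2)))) = Add(-2073, Mul(-1, Add(Mul(Mul(Pow(4, -1), 4), -26), Pow(6, 2)))) = Add(-2073, Mul(-1, Add(Mul(Mul(Rational(1, 4), 4), -26), 36))) = Add(-2073, Mul(-1, Add(Mul(1, -26), 36))) = Add(-2073, Mul(-1, Add(-26, 36))) = Add(-2073, Mul(-1, 10)) = Add(-2073, -10) = -2083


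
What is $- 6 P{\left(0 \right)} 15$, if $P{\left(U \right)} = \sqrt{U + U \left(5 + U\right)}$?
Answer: $0$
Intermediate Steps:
$- 6 P{\left(0 \right)} 15 = - 6 \sqrt{0 \left(6 + 0\right)} 15 = - 6 \sqrt{0 \cdot 6} \cdot 15 = - 6 \sqrt{0} \cdot 15 = \left(-6\right) 0 \cdot 15 = 0 \cdot 15 = 0$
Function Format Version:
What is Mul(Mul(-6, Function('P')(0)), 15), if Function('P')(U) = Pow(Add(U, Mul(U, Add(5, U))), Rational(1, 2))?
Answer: 0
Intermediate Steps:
Mul(Mul(-6, Function('P')(0)), 15) = Mul(Mul(-6, Pow(Mul(0, Add(6, 0)), Rational(1, 2))), 15) = Mul(Mul(-6, Pow(Mul(0, 6), Rational(1, 2))), 15) = Mul(Mul(-6, Pow(0, Rational(1, 2))), 15) = Mul(Mul(-6, 0), 15) = Mul(0, 15) = 0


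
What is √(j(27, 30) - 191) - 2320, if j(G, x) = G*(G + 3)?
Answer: -2320 + √619 ≈ -2295.1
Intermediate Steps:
j(G, x) = G*(3 + G)
√(j(27, 30) - 191) - 2320 = √(27*(3 + 27) - 191) - 2320 = √(27*30 - 191) - 2320 = √(810 - 191) - 2320 = √619 - 2320 = -2320 + √619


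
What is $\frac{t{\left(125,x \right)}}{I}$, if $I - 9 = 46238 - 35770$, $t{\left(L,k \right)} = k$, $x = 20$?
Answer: $\frac{20}{10477} \approx 0.0019089$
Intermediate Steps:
$I = 10477$ ($I = 9 + \left(46238 - 35770\right) = 9 + 10468 = 10477$)
$\frac{t{\left(125,x \right)}}{I} = \frac{20}{10477}$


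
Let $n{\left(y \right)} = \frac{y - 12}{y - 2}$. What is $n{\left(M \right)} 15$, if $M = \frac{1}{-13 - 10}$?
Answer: $\frac{4155}{47} \approx 88.404$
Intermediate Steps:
$M = - \frac{1}{23}$ ($M = \frac{1}{-23} = - \frac{1}{23} \approx -0.043478$)
$n{\left(y \right)} = \frac{-12 + y}{-2 + y}$
$n{\left(M \right)} 15 = \frac{-12 - \frac{1}{23}}{-2 - \frac{1}{23}} \cdot 15 = \frac{1}{- \frac{47}{23}} \left(- \frac{277}{23}\right) 15 = \left(- \frac{23}{47}\right) \left(- \frac{277}{23}\right) 15 = \frac{277}{47} \cdot 15 = \frac{4155}{47}$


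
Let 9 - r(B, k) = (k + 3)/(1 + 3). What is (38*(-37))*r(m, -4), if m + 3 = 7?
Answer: -26011/2 ≈ -13006.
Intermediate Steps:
m = 4 (m = -3 + 7 = 4)
r(B, k) = 33/4 - k/4 (r(B, k) = 9 - (k + 3)/(1 + 3) = 9 - (3 + k)/4 = 9 - (¾ + k/4) = 9 + (-¾ - k/4) = 33/4 - k/4)
(38*(-37))*r(m, -4) = (38*(-37))*(33/4 - ¼*(-4)) = -1406*(33/4 + 1) = -1406*37/4 = -26011/2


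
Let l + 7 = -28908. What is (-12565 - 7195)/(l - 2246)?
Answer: 1520/2397 ≈ 0.63413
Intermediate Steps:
l = -28915 (l = -7 - 28908 = -28915)
(-12565 - 7195)/(l - 2246) = (-12565 - 7195)/(-28915 - 2246) = -19760/(-31161) = -19760*(-1/31161) = 1520/2397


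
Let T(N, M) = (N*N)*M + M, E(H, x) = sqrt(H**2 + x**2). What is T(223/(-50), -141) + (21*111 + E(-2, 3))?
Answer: -1536789/2500 + sqrt(13) ≈ -611.11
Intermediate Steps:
T(N, M) = M + M*N**2 (T(N, M) = N**2*M + M = M*N**2 + M = M + M*N**2)
T(223/(-50), -141) + (21*111 + E(-2, 3)) = -141*(1 + (223/(-50))**2) + (21*111 + sqrt((-2)**2 + 3**2)) = -141*(1 + (223*(-1/50))**2) + (2331 + sqrt(4 + 9)) = -141*(1 + (-223/50)**2) + (2331 + sqrt(13)) = -141*(1 + 49729/2500) + (2331 + sqrt(13)) = -141*52229/2500 + (2331 + sqrt(13)) = -7364289/2500 + (2331 + sqrt(13)) = -1536789/2500 + sqrt(13)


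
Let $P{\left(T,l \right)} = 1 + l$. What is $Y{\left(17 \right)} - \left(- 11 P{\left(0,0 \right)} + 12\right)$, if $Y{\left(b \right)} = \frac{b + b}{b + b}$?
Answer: $0$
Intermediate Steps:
$Y{\left(b \right)} = 1$ ($Y{\left(b \right)} = \frac{2 b}{2 b} = 2 b \frac{1}{2 b} = 1$)
$Y{\left(17 \right)} - \left(- 11 P{\left(0,0 \right)} + 12\right) = 1 - \left(- 11 \left(1 + 0\right) + 12\right) = 1 - \left(\left(-11\right) 1 + 12\right) = 1 - \left(-11 + 12\right) = 1 - 1 = 0$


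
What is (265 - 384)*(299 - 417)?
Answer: 14042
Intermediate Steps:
(265 - 384)*(299 - 417) = -119*(-118) = 14042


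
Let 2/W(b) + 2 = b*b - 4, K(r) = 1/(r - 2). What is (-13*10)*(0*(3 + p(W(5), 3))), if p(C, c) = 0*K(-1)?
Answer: 0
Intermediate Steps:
K(r) = 1/(-2 + r)
W(b) = 2/(-6 + b²) (W(b) = 2/(-2 + (b*b - 4)) = 2/(-2 + (b² - 4)) = 2/(-2 + (-4 + b²)) = 2/(-6 + b²))
p(C, c) = 0 (p(C, c) = 0/(-2 - 1) = 0/(-3) = 0*(-⅓) = 0)
(-13*10)*(0*(3 + p(W(5), 3))) = (-13*10)*(0*(3 + 0)) = -0*3 = -130*0 = 0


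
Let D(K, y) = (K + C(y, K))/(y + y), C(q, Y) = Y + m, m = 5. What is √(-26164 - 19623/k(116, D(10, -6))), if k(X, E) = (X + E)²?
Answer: 2*I*√12223801177/1367 ≈ 161.76*I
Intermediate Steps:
C(q, Y) = 5 + Y (C(q, Y) = Y + 5 = 5 + Y)
D(K, y) = (5 + 2*K)/(2*y) (D(K, y) = (K + (5 + K))/(y + y) = (5 + 2*K)/((2*y)) = (5 + 2*K)*(1/(2*y)) = (5 + 2*K)/(2*y))
k(X, E) = (E + X)²
√(-26164 - 19623/k(116, D(10, -6))) = √(-26164 - 19623/((5/2 + 10)/(-6) + 116)²) = √(-26164 - 19623/(-⅙*25/2 + 116)²) = √(-26164 - 19623/(-25/12 + 116)²) = √(-26164 - 19623/((1367/12)²)) = √(-26164 - 19623/1868689/144) = √(-26164 - 19623*144/1868689) = √(-26164 - 2825712/1868689) = √(-48895204708/1868689) = 2*I*√12223801177/1367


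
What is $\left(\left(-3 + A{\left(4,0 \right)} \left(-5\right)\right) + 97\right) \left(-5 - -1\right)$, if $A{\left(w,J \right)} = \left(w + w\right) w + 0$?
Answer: $264$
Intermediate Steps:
$A{\left(w,J \right)} = 2 w^{2}$ ($A{\left(w,J \right)} = 2 w w + 0 = 2 w^{2} + 0 = 2 w^{2}$)
$\left(\left(-3 + A{\left(4,0 \right)} \left(-5\right)\right) + 97\right) \left(-5 - -1\right) = \left(\left(-3 + 2 \cdot 4^{2} \left(-5\right)\right) + 97\right) \left(-5 - -1\right) = \left(\left(-3 + 2 \cdot 16 \left(-5\right)\right) + 97\right) \left(-5 + 1\right) = \left(\left(-3 + 32 \left(-5\right)\right) + 97\right) \left(-4\right) = \left(\left(-3 - 160\right) + 97\right) \left(-4\right) = \left(-163 + 97\right) \left(-4\right) = \left(-66\right) \left(-4\right) = 264$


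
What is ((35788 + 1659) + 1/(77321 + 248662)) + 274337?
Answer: 101636283673/325983 ≈ 3.1178e+5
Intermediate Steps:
((35788 + 1659) + 1/(77321 + 248662)) + 274337 = (37447 + 1/325983) + 274337 = 12207085402/325983 + 274337 = 101636283673/325983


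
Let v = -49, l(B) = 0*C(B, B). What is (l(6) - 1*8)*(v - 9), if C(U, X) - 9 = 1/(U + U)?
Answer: 464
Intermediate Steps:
C(U, X) = 9 + 1/(2*U) (C(U, X) = 9 + 1/(U + U) = 9 + 1/(2*U))
l(B) = 0 (l(B) = 0*(9 + 1/(2*B)) = 0)
(l(6) - 1*8)*(v - 9) = (0 - 1*8)*(-49 - 9) = (0 - 8)*(-58) = -8*(-58) = 464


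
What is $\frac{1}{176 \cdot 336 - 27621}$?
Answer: $\frac{1}{31515} \approx 3.1731 \cdot 10^{-5}$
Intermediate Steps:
$\frac{1}{176 \cdot 336 - 27621} = \frac{1}{59136 - 27621} = \frac{1}{31515}$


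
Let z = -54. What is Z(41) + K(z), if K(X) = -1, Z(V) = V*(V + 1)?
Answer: 1721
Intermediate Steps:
Z(V) = V*(1 + V)
Z(41) + K(z) = 41*(1 + 41) - 1 = 41*42 - 1 = 1722 - 1 = 1721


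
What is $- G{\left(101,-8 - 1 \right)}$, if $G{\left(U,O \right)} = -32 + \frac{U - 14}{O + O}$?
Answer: $\frac{221}{6} \approx 36.833$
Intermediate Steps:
$G{\left(U,O \right)} = -32 + \frac{-14 + U}{2 O}$
$- G{\left(101,-8 - 1 \right)} = - \frac{-14 + 101 - 64 \left(-8 - 1\right)}{2 \left(-8 - 1\right)} = - \frac{-14 + 101 - -576}{2 \left(-9\right)} = - \frac{\left(-1\right) \left(-14 + 101 + 576\right)}{2 \cdot 9} = - \frac{\left(-1\right) 663}{2 \cdot 9} = \left(-1\right) \left(- \frac{221}{6}\right) = \frac{221}{6}$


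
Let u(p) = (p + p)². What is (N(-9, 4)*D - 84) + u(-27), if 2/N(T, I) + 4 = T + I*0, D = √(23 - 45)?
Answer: 2832 - 2*I*√22/13 ≈ 2832.0 - 0.7216*I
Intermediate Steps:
D = I*√22 (D = √(-22) = I*√22 ≈ 4.6904*I)
N(T, I) = 2/(-4 + T) (N(T, I) = 2/(-4 + (T + I*0)) = 2/(-4 + (T + 0)) = 2/(-4 + T))
u(p) = 4*p² (u(p) = (2*p)² = 4*p²)
(N(-9, 4)*D - 84) + u(-27) = ((2/(-4 - 9))*(I*√22) - 84) + 4*(-27)² = ((2/(-13))*(I*√22) - 84) + 4*729 = ((2*(-1/13))*(I*√22) - 84) + 2916 = (-2*I*√22/13 - 84) + 2916 = (-84 - 2*I*√22/13) + 2916 = 2832 - 2*I*√22/13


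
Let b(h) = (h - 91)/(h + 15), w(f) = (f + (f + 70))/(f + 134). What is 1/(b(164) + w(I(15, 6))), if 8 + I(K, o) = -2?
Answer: 11098/9001 ≈ 1.2330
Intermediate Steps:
I(K, o) = -10 (I(K, o) = -8 - 2 = -10)
w(f) = (70 + 2*f)/(134 + f) (w(f) = (f + (70 + f))/(134 + f) = (70 + 2*f)/(134 + f))
b(h) = (-91 + h)/(15 + h)
1/(b(164) + w(I(15, 6))) = 1/((-91 + 164)/(15 + 164) + 2*(35 - 10)/(134 - 10)) = 1/(73/179 + 2*25/124) = 1/((1/179)*73 + 2*(1/124)*25) = 1/(73/179 + 25/62) = 1/(9001/11098) = 11098/9001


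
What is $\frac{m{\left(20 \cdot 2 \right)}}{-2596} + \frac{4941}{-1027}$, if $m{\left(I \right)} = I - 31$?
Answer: $- \frac{12836079}{2666092} \approx -4.8146$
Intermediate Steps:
$m{\left(I \right)} = -31 + I$ ($m{\left(I \right)} = I - 31 = -31 + I$)
$\frac{m{\left(20 \cdot 2 \right)}}{-2596} + \frac{4941}{-1027} = \frac{-31 + 20 \cdot 2}{-2596} + \frac{4941}{-1027} = \left(-31 + 40\right) \left(- \frac{1}{2596}\right) + 4941 \left(- \frac{1}{1027}\right) = 9 \left(- \frac{1}{2596}\right) - \frac{4941}{1027} = - \frac{9}{2596} - \frac{4941}{1027} = - \frac{12836079}{2666092}$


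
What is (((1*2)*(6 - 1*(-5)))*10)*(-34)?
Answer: -7480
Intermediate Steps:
(((1*2)*(6 - 1*(-5)))*10)*(-34) = ((2*(6 + 5))*10)*(-34) = ((2*11)*10)*(-34) = (22*10)*(-34) = 220*(-34) = -7480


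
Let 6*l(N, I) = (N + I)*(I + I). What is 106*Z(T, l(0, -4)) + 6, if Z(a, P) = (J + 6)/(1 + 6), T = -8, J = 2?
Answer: 890/7 ≈ 127.14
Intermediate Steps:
l(N, I) = I*(I + N)/3 (l(N, I) = ((N + I)*(I + I))/6 = ((I + N)*(2*I))/6 = (2*I*(I + N))/6 = I*(I + N)/3)
Z(a, P) = 8/7 (Z(a, P) = (2 + 6)/(1 + 6) = 8/7)
106*Z(T, l(0, -4)) + 6 = 106*(8/7) + 6 = 848/7 + 6 = 890/7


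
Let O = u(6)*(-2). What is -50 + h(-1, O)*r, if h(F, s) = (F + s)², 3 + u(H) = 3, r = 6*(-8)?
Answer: -98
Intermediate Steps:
r = -48
u(H) = 0 (u(H) = -3 + 3 = 0)
O = 0 (O = 0*(-2) = 0)
-50 + h(-1, O)*r = -50 + (-1 + 0)²*(-48) = -50 + (-1)²*(-48) = -50 + 1*(-48) = -50 - 48 = -98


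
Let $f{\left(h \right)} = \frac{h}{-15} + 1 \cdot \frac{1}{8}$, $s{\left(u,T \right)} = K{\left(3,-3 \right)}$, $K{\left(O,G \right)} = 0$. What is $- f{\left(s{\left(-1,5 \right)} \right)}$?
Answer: $- \frac{1}{8} \approx -0.125$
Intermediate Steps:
$s{\left(u,T \right)} = 0$
$f{\left(h \right)} = \frac{1}{8} - \frac{h}{15}$ ($f{\left(h \right)} = h \left(- \frac{1}{15}\right) + 1 \cdot \frac{1}{8} = - \frac{h}{15} + \frac{1}{8} = \frac{1}{8} - \frac{h}{15}$)
$- f{\left(s{\left(-1,5 \right)} \right)} = - (\frac{1}{8} - 0) = - (\frac{1}{8} + 0) = \left(-1\right) \frac{1}{8} = - \frac{1}{8}$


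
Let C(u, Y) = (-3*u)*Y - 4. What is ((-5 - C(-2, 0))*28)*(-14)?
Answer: 392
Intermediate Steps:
C(u, Y) = -4 - 3*Y*u (C(u, Y) = -3*Y*u - 4 = -4 - 3*Y*u)
((-5 - C(-2, 0))*28)*(-14) = ((-5 - (-4 - 3*0*(-2)))*28)*(-14) = ((-5 - (-4 + 0))*28)*(-14) = ((-5 - 1*(-4))*28)*(-14) = ((-5 + 4)*28)*(-14) = -1*28*(-14) = -28*(-14) = 392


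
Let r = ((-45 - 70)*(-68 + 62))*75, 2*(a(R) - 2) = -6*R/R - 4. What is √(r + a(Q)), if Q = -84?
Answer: √51747 ≈ 227.48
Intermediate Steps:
a(R) = -3 (a(R) = 2 + (-6*R/R - 4)/2 = 2 + (-6*1 - 4)/2 = 2 + (-6 - 4)/2 = 2 + (½)*(-10) = 2 - 5 = -3)
r = 51750 (r = -115*(-6)*75 = 690*75 = 51750)
√(r + a(Q)) = √(51750 - 3) = √51747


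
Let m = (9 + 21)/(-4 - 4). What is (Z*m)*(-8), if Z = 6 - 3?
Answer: 90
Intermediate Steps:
Z = 3
m = -15/4 (m = 30/(-8) = 30*(-⅛) = -15/4 ≈ -3.7500)
(Z*m)*(-8) = (3*(-15/4))*(-8) = -45/4*(-8) = 90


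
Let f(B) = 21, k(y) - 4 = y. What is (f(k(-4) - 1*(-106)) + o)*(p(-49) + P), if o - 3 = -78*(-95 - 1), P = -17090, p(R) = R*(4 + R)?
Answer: -111816120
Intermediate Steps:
k(y) = 4 + y
o = 7491 (o = 3 - 78*(-95 - 1) = 3 - 78*(-96) = 3 + 7488 = 7491)
(f(k(-4) - 1*(-106)) + o)*(p(-49) + P) = (21 + 7491)*(-49*(4 - 49) - 17090) = 7512*(-49*(-45) - 17090) = 7512*(2205 - 17090) = 7512*(-14885) = -111816120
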